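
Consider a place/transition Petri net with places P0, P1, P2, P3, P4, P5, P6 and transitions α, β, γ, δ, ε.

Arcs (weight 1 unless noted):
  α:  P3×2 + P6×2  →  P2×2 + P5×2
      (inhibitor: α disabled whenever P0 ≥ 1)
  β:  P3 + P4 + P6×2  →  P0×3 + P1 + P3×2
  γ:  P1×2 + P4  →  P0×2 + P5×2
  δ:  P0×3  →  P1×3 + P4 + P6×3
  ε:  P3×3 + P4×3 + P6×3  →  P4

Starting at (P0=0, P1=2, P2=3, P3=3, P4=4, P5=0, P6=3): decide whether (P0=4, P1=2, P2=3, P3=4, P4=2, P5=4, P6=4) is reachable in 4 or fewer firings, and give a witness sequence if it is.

YES — reachable via ⟨β, γ, δ, γ⟩ (4 firings)

step 1: fire β:  (P0=0, P1=2, P2=3, P3=3, P4=4, P5=0, P6=3) → (P0=3, P1=3, P2=3, P3=4, P4=3, P5=0, P6=1)
step 2: fire γ:  (P0=3, P1=3, P2=3, P3=4, P4=3, P5=0, P6=1) → (P0=5, P1=1, P2=3, P3=4, P4=2, P5=2, P6=1)
step 3: fire δ:  (P0=5, P1=1, P2=3, P3=4, P4=2, P5=2, P6=1) → (P0=2, P1=4, P2=3, P3=4, P4=3, P5=2, P6=4)
step 4: fire γ:  (P0=2, P1=4, P2=3, P3=4, P4=3, P5=2, P6=4) → (P0=4, P1=2, P2=3, P3=4, P4=2, P5=4, P6=4)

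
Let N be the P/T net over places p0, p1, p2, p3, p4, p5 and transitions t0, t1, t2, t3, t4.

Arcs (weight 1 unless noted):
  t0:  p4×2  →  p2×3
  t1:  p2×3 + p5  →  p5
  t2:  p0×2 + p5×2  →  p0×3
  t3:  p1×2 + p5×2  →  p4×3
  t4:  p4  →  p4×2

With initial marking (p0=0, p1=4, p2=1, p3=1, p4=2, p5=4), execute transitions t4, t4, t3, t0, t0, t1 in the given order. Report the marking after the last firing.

step 1: fire t4:  (p0=0, p1=4, p2=1, p3=1, p4=2, p5=4) → (p0=0, p1=4, p2=1, p3=1, p4=3, p5=4)
step 2: fire t4:  (p0=0, p1=4, p2=1, p3=1, p4=3, p5=4) → (p0=0, p1=4, p2=1, p3=1, p4=4, p5=4)
step 3: fire t3:  (p0=0, p1=4, p2=1, p3=1, p4=4, p5=4) → (p0=0, p1=2, p2=1, p3=1, p4=7, p5=2)
step 4: fire t0:  (p0=0, p1=2, p2=1, p3=1, p4=7, p5=2) → (p0=0, p1=2, p2=4, p3=1, p4=5, p5=2)
step 5: fire t0:  (p0=0, p1=2, p2=4, p3=1, p4=5, p5=2) → (p0=0, p1=2, p2=7, p3=1, p4=3, p5=2)
step 6: fire t1:  (p0=0, p1=2, p2=7, p3=1, p4=3, p5=2) → (p0=0, p1=2, p2=4, p3=1, p4=3, p5=2)

(p0=0, p1=2, p2=4, p3=1, p4=3, p5=2)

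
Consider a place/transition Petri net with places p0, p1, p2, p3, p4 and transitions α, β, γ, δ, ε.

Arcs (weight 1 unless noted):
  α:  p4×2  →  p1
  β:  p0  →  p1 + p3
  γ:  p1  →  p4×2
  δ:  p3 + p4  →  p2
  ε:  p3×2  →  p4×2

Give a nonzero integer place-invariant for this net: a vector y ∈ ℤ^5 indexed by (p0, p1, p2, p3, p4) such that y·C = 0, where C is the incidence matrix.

y = (p0:3, p1:2, p2:2, p3:1, p4:1)

Incidence matrix C (rows=places, cols=transitions):
        α    β    γ    δ    ε
   p0   0   -1    0    0    0
   p1   1    1   -1    0    0
   p2   0    0    0    1    0
   p3   0    1    0   -1   -2
   p4  -2    0    2   -1    2

Candidate y = [3, 2, 2, 1, 1]; check y·C column-wise:
  col α: 3·0 + 2·1 + 2·0 + 1·0 + 1·-2 = 0
  col β: 3·-1 + 2·1 + 2·0 + 1·1 + 1·0 = 0
  col γ: 3·0 + 2·-1 + 2·0 + 1·0 + 1·2 = 0
  col δ: 3·0 + 2·0 + 2·1 + 1·-1 + 1·-1 = 0
  col ε: 3·0 + 2·0 + 2·0 + 1·-2 + 1·2 = 0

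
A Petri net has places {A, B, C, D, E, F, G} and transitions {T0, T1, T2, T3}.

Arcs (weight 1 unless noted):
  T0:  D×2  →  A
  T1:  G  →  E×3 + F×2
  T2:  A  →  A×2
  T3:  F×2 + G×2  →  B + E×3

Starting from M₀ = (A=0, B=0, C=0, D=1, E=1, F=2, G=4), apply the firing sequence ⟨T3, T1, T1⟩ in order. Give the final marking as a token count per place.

(A=0, B=1, C=0, D=1, E=10, F=4, G=0)

step 1: fire T3:  (A=0, B=0, C=0, D=1, E=1, F=2, G=4) → (A=0, B=1, C=0, D=1, E=4, F=0, G=2)
step 2: fire T1:  (A=0, B=1, C=0, D=1, E=4, F=0, G=2) → (A=0, B=1, C=0, D=1, E=7, F=2, G=1)
step 3: fire T1:  (A=0, B=1, C=0, D=1, E=7, F=2, G=1) → (A=0, B=1, C=0, D=1, E=10, F=4, G=0)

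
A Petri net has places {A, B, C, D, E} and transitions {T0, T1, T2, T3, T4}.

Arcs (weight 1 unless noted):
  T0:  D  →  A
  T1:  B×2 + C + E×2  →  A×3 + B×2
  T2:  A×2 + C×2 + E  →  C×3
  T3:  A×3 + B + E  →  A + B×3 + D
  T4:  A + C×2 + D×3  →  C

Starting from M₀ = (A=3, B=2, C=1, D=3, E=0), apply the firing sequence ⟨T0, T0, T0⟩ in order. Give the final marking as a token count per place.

step 1: fire T0:  (A=3, B=2, C=1, D=3, E=0) → (A=4, B=2, C=1, D=2, E=0)
step 2: fire T0:  (A=4, B=2, C=1, D=2, E=0) → (A=5, B=2, C=1, D=1, E=0)
step 3: fire T0:  (A=5, B=2, C=1, D=1, E=0) → (A=6, B=2, C=1, D=0, E=0)

(A=6, B=2, C=1, D=0, E=0)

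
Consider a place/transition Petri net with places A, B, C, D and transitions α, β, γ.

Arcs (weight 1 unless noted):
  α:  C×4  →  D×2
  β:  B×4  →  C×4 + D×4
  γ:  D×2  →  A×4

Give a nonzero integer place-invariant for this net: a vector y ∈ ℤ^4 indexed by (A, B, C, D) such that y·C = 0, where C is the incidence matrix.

Incidence matrix C (rows=places, cols=transitions):
        α    β    γ
    A   0    0    4
    B   0   -4    0
    C  -4    4    0
    D   2    4   -2

Candidate y = [1, 3, 1, 2]; check y·C column-wise:
  col α: 1·0 + 3·0 + 1·-4 + 2·2 = 0
  col β: 1·0 + 3·-4 + 1·4 + 2·4 = 0
  col γ: 1·4 + 3·0 + 1·0 + 2·-2 = 0

y = (A:1, B:3, C:1, D:2)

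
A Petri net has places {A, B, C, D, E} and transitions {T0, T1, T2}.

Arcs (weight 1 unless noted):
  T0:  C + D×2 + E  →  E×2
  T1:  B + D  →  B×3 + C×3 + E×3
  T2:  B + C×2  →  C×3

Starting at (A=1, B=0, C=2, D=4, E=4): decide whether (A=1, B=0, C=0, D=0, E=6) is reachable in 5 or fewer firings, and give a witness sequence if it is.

step 1: fire T0:  (A=1, B=0, C=2, D=4, E=4) → (A=1, B=0, C=1, D=2, E=5)
step 2: fire T0:  (A=1, B=0, C=1, D=2, E=5) → (A=1, B=0, C=0, D=0, E=6)

YES — reachable via ⟨T0, T0⟩ (2 firings)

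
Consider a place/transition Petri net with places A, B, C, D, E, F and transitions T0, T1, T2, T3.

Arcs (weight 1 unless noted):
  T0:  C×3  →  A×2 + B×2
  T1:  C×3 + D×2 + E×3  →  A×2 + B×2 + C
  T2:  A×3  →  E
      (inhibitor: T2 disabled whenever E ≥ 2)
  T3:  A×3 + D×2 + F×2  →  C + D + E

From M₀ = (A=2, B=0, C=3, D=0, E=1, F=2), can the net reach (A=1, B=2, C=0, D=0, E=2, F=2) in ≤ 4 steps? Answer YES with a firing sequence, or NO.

step 1: fire T0:  (A=2, B=0, C=3, D=0, E=1, F=2) → (A=4, B=2, C=0, D=0, E=1, F=2)
step 2: fire T2:  (A=4, B=2, C=0, D=0, E=1, F=2) → (A=1, B=2, C=0, D=0, E=2, F=2)

YES — reachable via ⟨T0, T2⟩ (2 firings)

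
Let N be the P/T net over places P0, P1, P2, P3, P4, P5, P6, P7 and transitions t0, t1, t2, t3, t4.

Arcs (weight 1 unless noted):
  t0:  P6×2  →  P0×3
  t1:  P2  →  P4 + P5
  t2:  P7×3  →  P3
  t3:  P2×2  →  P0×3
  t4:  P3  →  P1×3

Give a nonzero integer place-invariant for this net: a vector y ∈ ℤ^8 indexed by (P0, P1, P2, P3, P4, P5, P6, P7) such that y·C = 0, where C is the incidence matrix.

y = (P0:0, P1:0, P2:0, P3:0, P4:1, P5:-1, P6:0, P7:0)

Incidence matrix C (rows=places, cols=transitions):
       t0   t1   t2   t3   t4
   P0   3    0    0    3    0
   P1   0    0    0    0    3
   P2   0   -1    0   -2    0
   P3   0    0    1    0   -1
   P4   0    1    0    0    0
   P5   0    1    0    0    0
   P6  -2    0    0    0    0
   P7   0    0   -3    0    0

Candidate y = [0, 0, 0, 0, 1, -1, 0, 0]; check y·C column-wise:
  col t0: 0·3 + 1·0 + -1·0 + 0·-2 = 0
  col t1: 0·-1 + 1·1 + -1·1 = 0
  col t2: 0·1 + 1·0 + -1·0 + 0·-3 = 0
  col t3: 0·3 + 0·-2 + 1·0 + -1·0 = 0
  col t4: 0·3 + 0·-1 + 1·0 + -1·0 = 0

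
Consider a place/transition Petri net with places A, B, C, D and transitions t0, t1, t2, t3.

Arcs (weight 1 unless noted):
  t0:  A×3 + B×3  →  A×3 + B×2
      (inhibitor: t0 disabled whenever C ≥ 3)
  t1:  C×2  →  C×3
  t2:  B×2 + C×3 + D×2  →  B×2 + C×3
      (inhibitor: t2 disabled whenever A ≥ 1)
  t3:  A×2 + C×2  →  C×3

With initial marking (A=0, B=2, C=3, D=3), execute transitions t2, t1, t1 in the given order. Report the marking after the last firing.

step 1: fire t2:  (A=0, B=2, C=3, D=3) → (A=0, B=2, C=3, D=1)
step 2: fire t1:  (A=0, B=2, C=3, D=1) → (A=0, B=2, C=4, D=1)
step 3: fire t1:  (A=0, B=2, C=4, D=1) → (A=0, B=2, C=5, D=1)

(A=0, B=2, C=5, D=1)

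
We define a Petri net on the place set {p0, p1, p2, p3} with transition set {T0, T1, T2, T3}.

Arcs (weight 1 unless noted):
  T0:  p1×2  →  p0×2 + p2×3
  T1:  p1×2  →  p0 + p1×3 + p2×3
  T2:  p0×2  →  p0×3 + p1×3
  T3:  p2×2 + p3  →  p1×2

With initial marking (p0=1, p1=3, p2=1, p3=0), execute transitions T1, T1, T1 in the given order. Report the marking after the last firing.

(p0=4, p1=6, p2=10, p3=0)

step 1: fire T1:  (p0=1, p1=3, p2=1, p3=0) → (p0=2, p1=4, p2=4, p3=0)
step 2: fire T1:  (p0=2, p1=4, p2=4, p3=0) → (p0=3, p1=5, p2=7, p3=0)
step 3: fire T1:  (p0=3, p1=5, p2=7, p3=0) → (p0=4, p1=6, p2=10, p3=0)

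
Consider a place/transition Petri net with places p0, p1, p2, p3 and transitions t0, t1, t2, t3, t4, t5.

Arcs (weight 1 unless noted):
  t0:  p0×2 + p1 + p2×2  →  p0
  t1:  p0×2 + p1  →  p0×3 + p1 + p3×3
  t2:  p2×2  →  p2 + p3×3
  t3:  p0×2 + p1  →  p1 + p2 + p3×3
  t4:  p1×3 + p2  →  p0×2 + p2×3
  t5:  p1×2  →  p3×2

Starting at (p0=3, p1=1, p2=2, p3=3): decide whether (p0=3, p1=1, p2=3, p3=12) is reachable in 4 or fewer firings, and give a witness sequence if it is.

step 1: fire t1:  (p0=3, p1=1, p2=2, p3=3) → (p0=4, p1=1, p2=2, p3=6)
step 2: fire t1:  (p0=4, p1=1, p2=2, p3=6) → (p0=5, p1=1, p2=2, p3=9)
step 3: fire t3:  (p0=5, p1=1, p2=2, p3=9) → (p0=3, p1=1, p2=3, p3=12)

YES — reachable via ⟨t1, t1, t3⟩ (3 firings)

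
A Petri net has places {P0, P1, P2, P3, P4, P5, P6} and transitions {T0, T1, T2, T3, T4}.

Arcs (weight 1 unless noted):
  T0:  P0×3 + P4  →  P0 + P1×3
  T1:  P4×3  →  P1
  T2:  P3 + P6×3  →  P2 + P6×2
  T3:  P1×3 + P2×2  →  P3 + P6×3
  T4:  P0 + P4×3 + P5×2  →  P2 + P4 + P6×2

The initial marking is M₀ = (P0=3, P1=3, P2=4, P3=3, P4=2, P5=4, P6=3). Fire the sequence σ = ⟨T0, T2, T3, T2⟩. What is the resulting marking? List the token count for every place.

step 1: fire T0:  (P0=3, P1=3, P2=4, P3=3, P4=2, P5=4, P6=3) → (P0=1, P1=6, P2=4, P3=3, P4=1, P5=4, P6=3)
step 2: fire T2:  (P0=1, P1=6, P2=4, P3=3, P4=1, P5=4, P6=3) → (P0=1, P1=6, P2=5, P3=2, P4=1, P5=4, P6=2)
step 3: fire T3:  (P0=1, P1=6, P2=5, P3=2, P4=1, P5=4, P6=2) → (P0=1, P1=3, P2=3, P3=3, P4=1, P5=4, P6=5)
step 4: fire T2:  (P0=1, P1=3, P2=3, P3=3, P4=1, P5=4, P6=5) → (P0=1, P1=3, P2=4, P3=2, P4=1, P5=4, P6=4)

(P0=1, P1=3, P2=4, P3=2, P4=1, P5=4, P6=4)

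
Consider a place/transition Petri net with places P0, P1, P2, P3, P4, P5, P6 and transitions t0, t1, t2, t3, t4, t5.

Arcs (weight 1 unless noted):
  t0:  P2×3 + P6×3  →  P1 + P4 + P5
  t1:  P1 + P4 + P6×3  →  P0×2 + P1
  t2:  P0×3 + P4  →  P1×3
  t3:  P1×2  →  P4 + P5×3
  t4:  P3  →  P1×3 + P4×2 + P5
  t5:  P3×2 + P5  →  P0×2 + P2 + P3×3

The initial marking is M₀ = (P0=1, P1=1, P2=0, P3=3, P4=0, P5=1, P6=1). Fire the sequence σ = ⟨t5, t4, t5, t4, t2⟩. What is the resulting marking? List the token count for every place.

(P0=2, P1=10, P2=2, P3=3, P4=3, P5=1, P6=1)

step 1: fire t5:  (P0=1, P1=1, P2=0, P3=3, P4=0, P5=1, P6=1) → (P0=3, P1=1, P2=1, P3=4, P4=0, P5=0, P6=1)
step 2: fire t4:  (P0=3, P1=1, P2=1, P3=4, P4=0, P5=0, P6=1) → (P0=3, P1=4, P2=1, P3=3, P4=2, P5=1, P6=1)
step 3: fire t5:  (P0=3, P1=4, P2=1, P3=3, P4=2, P5=1, P6=1) → (P0=5, P1=4, P2=2, P3=4, P4=2, P5=0, P6=1)
step 4: fire t4:  (P0=5, P1=4, P2=2, P3=4, P4=2, P5=0, P6=1) → (P0=5, P1=7, P2=2, P3=3, P4=4, P5=1, P6=1)
step 5: fire t2:  (P0=5, P1=7, P2=2, P3=3, P4=4, P5=1, P6=1) → (P0=2, P1=10, P2=2, P3=3, P4=3, P5=1, P6=1)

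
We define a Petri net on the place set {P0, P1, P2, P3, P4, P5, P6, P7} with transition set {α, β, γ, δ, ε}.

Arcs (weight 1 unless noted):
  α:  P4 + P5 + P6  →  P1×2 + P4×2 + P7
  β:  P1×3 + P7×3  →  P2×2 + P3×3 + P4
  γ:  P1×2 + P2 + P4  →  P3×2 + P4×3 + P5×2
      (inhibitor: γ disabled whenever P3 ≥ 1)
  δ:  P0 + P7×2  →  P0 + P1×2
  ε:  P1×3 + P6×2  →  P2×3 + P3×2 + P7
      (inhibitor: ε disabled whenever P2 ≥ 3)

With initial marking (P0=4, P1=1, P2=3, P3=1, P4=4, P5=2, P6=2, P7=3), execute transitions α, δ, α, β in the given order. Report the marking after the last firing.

step 1: fire α:  (P0=4, P1=1, P2=3, P3=1, P4=4, P5=2, P6=2, P7=3) → (P0=4, P1=3, P2=3, P3=1, P4=5, P5=1, P6=1, P7=4)
step 2: fire δ:  (P0=4, P1=3, P2=3, P3=1, P4=5, P5=1, P6=1, P7=4) → (P0=4, P1=5, P2=3, P3=1, P4=5, P5=1, P6=1, P7=2)
step 3: fire α:  (P0=4, P1=5, P2=3, P3=1, P4=5, P5=1, P6=1, P7=2) → (P0=4, P1=7, P2=3, P3=1, P4=6, P5=0, P6=0, P7=3)
step 4: fire β:  (P0=4, P1=7, P2=3, P3=1, P4=6, P5=0, P6=0, P7=3) → (P0=4, P1=4, P2=5, P3=4, P4=7, P5=0, P6=0, P7=0)

(P0=4, P1=4, P2=5, P3=4, P4=7, P5=0, P6=0, P7=0)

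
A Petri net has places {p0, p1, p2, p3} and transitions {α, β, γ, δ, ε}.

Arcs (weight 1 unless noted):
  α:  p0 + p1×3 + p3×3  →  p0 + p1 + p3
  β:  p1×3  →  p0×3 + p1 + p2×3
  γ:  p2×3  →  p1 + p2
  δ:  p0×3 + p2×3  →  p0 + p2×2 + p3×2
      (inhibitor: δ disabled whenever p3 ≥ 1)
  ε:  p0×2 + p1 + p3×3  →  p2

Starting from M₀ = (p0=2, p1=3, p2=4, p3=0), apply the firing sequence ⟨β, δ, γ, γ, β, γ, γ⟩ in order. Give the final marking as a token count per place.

(p0=6, p1=3, p2=1, p3=2)

step 1: fire β:  (p0=2, p1=3, p2=4, p3=0) → (p0=5, p1=1, p2=7, p3=0)
step 2: fire δ:  (p0=5, p1=1, p2=7, p3=0) → (p0=3, p1=1, p2=6, p3=2)
step 3: fire γ:  (p0=3, p1=1, p2=6, p3=2) → (p0=3, p1=2, p2=4, p3=2)
step 4: fire γ:  (p0=3, p1=2, p2=4, p3=2) → (p0=3, p1=3, p2=2, p3=2)
step 5: fire β:  (p0=3, p1=3, p2=2, p3=2) → (p0=6, p1=1, p2=5, p3=2)
step 6: fire γ:  (p0=6, p1=1, p2=5, p3=2) → (p0=6, p1=2, p2=3, p3=2)
step 7: fire γ:  (p0=6, p1=2, p2=3, p3=2) → (p0=6, p1=3, p2=1, p3=2)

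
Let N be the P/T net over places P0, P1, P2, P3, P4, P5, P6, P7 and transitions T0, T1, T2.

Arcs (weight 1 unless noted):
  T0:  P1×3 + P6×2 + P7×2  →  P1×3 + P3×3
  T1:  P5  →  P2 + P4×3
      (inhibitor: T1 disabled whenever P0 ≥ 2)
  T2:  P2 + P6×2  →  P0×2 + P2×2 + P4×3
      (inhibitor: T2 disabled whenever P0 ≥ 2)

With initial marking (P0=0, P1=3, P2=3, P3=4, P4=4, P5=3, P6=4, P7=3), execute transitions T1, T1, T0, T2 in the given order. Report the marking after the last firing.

step 1: fire T1:  (P0=0, P1=3, P2=3, P3=4, P4=4, P5=3, P6=4, P7=3) → (P0=0, P1=3, P2=4, P3=4, P4=7, P5=2, P6=4, P7=3)
step 2: fire T1:  (P0=0, P1=3, P2=4, P3=4, P4=7, P5=2, P6=4, P7=3) → (P0=0, P1=3, P2=5, P3=4, P4=10, P5=1, P6=4, P7=3)
step 3: fire T0:  (P0=0, P1=3, P2=5, P3=4, P4=10, P5=1, P6=4, P7=3) → (P0=0, P1=3, P2=5, P3=7, P4=10, P5=1, P6=2, P7=1)
step 4: fire T2:  (P0=0, P1=3, P2=5, P3=7, P4=10, P5=1, P6=2, P7=1) → (P0=2, P1=3, P2=6, P3=7, P4=13, P5=1, P6=0, P7=1)

(P0=2, P1=3, P2=6, P3=7, P4=13, P5=1, P6=0, P7=1)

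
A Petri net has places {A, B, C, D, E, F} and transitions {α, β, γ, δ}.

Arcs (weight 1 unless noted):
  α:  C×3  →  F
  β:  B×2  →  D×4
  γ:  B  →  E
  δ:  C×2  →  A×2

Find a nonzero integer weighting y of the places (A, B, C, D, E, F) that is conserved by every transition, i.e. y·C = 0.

Incidence matrix C (rows=places, cols=transitions):
        α    β    γ    δ
    A   0    0    0    2
    B   0   -2   -1    0
    C  -3    0    0   -2
    D   0    4    0    0
    E   0    0    1    0
    F   1    0    0    0

Candidate y = [0, 2, 0, 1, 2, 0]; check y·C column-wise:
  col α: 2·0 + 0·-3 + 1·0 + 2·0 + 0·1 = 0
  col β: 2·-2 + 1·4 + 2·0 = 0
  col γ: 2·-1 + 1·0 + 2·1 = 0
  col δ: 0·2 + 2·0 + 0·-2 + 1·0 + 2·0 = 0

y = (A:0, B:2, C:0, D:1, E:2, F:0)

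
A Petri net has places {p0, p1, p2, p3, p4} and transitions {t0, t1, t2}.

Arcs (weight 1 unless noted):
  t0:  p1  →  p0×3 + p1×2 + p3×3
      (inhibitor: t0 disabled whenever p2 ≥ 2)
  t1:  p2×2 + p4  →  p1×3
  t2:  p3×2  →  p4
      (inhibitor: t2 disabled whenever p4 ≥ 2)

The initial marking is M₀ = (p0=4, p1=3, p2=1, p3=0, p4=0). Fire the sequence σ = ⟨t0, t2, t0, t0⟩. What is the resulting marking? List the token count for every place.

step 1: fire t0:  (p0=4, p1=3, p2=1, p3=0, p4=0) → (p0=7, p1=4, p2=1, p3=3, p4=0)
step 2: fire t2:  (p0=7, p1=4, p2=1, p3=3, p4=0) → (p0=7, p1=4, p2=1, p3=1, p4=1)
step 3: fire t0:  (p0=7, p1=4, p2=1, p3=1, p4=1) → (p0=10, p1=5, p2=1, p3=4, p4=1)
step 4: fire t0:  (p0=10, p1=5, p2=1, p3=4, p4=1) → (p0=13, p1=6, p2=1, p3=7, p4=1)

(p0=13, p1=6, p2=1, p3=7, p4=1)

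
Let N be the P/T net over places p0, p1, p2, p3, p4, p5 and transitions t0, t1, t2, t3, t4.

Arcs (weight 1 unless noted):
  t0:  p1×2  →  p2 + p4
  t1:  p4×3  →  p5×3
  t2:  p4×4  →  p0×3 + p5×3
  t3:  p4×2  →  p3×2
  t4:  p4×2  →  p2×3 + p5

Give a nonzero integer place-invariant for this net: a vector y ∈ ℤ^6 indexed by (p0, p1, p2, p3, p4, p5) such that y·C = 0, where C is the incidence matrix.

y = (p0:1, p1:2, p2:1, p3:3, p4:3, p5:3)

Incidence matrix C (rows=places, cols=transitions):
       t0   t1   t2   t3   t4
   p0   0    0    3    0    0
   p1  -2    0    0    0    0
   p2   1    0    0    0    3
   p3   0    0    0    2    0
   p4   1   -3   -4   -2   -2
   p5   0    3    3    0    1

Candidate y = [1, 2, 1, 3, 3, 3]; check y·C column-wise:
  col t0: 1·0 + 2·-2 + 1·1 + 3·0 + 3·1 + 3·0 = 0
  col t1: 1·0 + 2·0 + 1·0 + 3·0 + 3·-3 + 3·3 = 0
  col t2: 1·3 + 2·0 + 1·0 + 3·0 + 3·-4 + 3·3 = 0
  col t3: 1·0 + 2·0 + 1·0 + 3·2 + 3·-2 + 3·0 = 0
  col t4: 1·0 + 2·0 + 1·3 + 3·0 + 3·-2 + 3·1 = 0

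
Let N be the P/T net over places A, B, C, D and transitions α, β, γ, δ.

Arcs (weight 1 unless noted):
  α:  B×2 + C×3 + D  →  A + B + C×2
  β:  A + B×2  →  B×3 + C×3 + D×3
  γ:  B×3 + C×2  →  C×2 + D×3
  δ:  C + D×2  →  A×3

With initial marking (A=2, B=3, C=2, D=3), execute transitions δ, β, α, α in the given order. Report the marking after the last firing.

step 1: fire δ:  (A=2, B=3, C=2, D=3) → (A=5, B=3, C=1, D=1)
step 2: fire β:  (A=5, B=3, C=1, D=1) → (A=4, B=4, C=4, D=4)
step 3: fire α:  (A=4, B=4, C=4, D=4) → (A=5, B=3, C=3, D=3)
step 4: fire α:  (A=5, B=3, C=3, D=3) → (A=6, B=2, C=2, D=2)

(A=6, B=2, C=2, D=2)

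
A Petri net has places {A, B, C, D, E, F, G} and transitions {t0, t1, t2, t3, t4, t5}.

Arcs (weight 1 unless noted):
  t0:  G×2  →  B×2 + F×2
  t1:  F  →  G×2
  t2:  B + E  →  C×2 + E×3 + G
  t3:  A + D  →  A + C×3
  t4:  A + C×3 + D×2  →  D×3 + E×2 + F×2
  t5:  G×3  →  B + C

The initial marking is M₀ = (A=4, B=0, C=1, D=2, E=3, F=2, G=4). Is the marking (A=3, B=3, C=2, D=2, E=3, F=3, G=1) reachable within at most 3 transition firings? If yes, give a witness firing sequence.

NO — not reachable within 3 firings

depth 0: 1 marking
depth 1: 5 markings reached so far
depth 2: 15 markings reached so far
depth 3: 36 markings reached so far
target is not among the 36 markings reachable within 3 steps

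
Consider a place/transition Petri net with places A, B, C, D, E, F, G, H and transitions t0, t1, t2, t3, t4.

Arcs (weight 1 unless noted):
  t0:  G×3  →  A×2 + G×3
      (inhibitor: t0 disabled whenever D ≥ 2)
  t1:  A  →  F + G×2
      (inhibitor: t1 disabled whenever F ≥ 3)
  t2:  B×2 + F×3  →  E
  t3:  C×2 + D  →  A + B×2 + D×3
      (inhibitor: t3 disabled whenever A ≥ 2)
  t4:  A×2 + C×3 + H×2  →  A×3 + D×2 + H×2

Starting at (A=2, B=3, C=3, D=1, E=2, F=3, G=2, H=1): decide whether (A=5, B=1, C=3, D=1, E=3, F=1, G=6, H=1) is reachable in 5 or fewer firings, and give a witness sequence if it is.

NO — not reachable within 5 firings

depth 0: 1 marking
depth 1: 2 markings reached so far
depth 2: 3 markings reached so far
depth 3: 6 markings reached so far
depth 4: 9 markings reached so far
depth 5: 13 markings reached so far
target is not among the 13 markings reachable within 5 steps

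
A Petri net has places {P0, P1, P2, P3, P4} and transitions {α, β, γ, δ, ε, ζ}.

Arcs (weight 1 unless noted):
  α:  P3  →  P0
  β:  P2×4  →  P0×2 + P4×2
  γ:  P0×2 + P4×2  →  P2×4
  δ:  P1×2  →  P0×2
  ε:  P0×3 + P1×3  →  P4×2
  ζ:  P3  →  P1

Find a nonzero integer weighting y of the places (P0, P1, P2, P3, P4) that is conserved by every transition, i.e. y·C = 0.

y = (P0:1, P1:1, P2:2, P3:1, P4:3)

Incidence matrix C (rows=places, cols=transitions):
        α    β    γ    δ    ε    ζ
   P0   1    2   -2    2   -3    0
   P1   0    0    0   -2   -3    1
   P2   0   -4    4    0    0    0
   P3  -1    0    0    0    0   -1
   P4   0    2   -2    0    2    0

Candidate y = [1, 1, 2, 1, 3]; check y·C column-wise:
  col α: 1·1 + 1·0 + 2·0 + 1·-1 + 3·0 = 0
  col β: 1·2 + 1·0 + 2·-4 + 1·0 + 3·2 = 0
  col γ: 1·-2 + 1·0 + 2·4 + 1·0 + 3·-2 = 0
  col δ: 1·2 + 1·-2 + 2·0 + 1·0 + 3·0 = 0
  col ε: 1·-3 + 1·-3 + 2·0 + 1·0 + 3·2 = 0
  col ζ: 1·0 + 1·1 + 2·0 + 1·-1 + 3·0 = 0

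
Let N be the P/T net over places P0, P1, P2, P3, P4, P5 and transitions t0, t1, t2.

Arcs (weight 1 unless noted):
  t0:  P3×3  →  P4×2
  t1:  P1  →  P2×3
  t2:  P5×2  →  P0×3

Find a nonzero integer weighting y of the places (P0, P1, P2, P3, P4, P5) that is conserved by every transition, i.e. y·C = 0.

y = (P0:0, P1:3, P2:1, P3:0, P4:0, P5:0)

Incidence matrix C (rows=places, cols=transitions):
       t0   t1   t2
   P0   0    0    3
   P1   0   -1    0
   P2   0    3    0
   P3  -3    0    0
   P4   2    0    0
   P5   0    0   -2

Candidate y = [0, 3, 1, 0, 0, 0]; check y·C column-wise:
  col t0: 3·0 + 1·0 + 0·-3 + 0·2 = 0
  col t1: 3·-1 + 1·3 = 0
  col t2: 0·3 + 3·0 + 1·0 + 0·-2 = 0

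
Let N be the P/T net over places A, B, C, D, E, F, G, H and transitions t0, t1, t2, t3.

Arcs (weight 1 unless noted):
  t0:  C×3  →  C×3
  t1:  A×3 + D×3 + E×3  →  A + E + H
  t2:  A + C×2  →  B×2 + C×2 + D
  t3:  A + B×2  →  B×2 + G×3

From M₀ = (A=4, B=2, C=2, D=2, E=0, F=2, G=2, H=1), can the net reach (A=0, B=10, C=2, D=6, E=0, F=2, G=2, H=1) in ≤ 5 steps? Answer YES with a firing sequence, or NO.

YES — reachable via ⟨t2, t2, t2, t2⟩ (4 firings)

step 1: fire t2:  (A=4, B=2, C=2, D=2, E=0, F=2, G=2, H=1) → (A=3, B=4, C=2, D=3, E=0, F=2, G=2, H=1)
step 2: fire t2:  (A=3, B=4, C=2, D=3, E=0, F=2, G=2, H=1) → (A=2, B=6, C=2, D=4, E=0, F=2, G=2, H=1)
step 3: fire t2:  (A=2, B=6, C=2, D=4, E=0, F=2, G=2, H=1) → (A=1, B=8, C=2, D=5, E=0, F=2, G=2, H=1)
step 4: fire t2:  (A=1, B=8, C=2, D=5, E=0, F=2, G=2, H=1) → (A=0, B=10, C=2, D=6, E=0, F=2, G=2, H=1)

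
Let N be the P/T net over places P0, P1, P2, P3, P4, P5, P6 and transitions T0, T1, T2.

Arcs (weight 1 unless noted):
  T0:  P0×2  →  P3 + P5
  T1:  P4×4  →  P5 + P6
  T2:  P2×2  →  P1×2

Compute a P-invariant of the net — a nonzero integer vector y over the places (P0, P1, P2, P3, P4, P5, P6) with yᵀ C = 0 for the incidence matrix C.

y = (P0:0, P1:1, P2:1, P3:0, P4:0, P5:0, P6:0)

Incidence matrix C (rows=places, cols=transitions):
       T0   T1   T2
   P0  -2    0    0
   P1   0    0    2
   P2   0    0   -2
   P3   1    0    0
   P4   0   -4    0
   P5   1    1    0
   P6   0    1    0

Candidate y = [0, 1, 1, 0, 0, 0, 0]; check y·C column-wise:
  col T0: 0·-2 + 1·0 + 1·0 + 0·1 + 0·1 = 0
  col T1: 1·0 + 1·0 + 0·-4 + 0·1 + 0·1 = 0
  col T2: 1·2 + 1·-2 = 0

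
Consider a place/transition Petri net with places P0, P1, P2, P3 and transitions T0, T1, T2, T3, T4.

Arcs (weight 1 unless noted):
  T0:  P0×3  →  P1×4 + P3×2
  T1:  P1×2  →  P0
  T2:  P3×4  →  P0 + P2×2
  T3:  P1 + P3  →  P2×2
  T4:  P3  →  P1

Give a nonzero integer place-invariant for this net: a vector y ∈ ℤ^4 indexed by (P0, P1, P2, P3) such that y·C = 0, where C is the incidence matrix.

y = (P0:2, P1:1, P2:1, P3:1)

Incidence matrix C (rows=places, cols=transitions):
       T0   T1   T2   T3   T4
   P0  -3    1    1    0    0
   P1   4   -2    0   -1    1
   P2   0    0    2    2    0
   P3   2    0   -4   -1   -1

Candidate y = [2, 1, 1, 1]; check y·C column-wise:
  col T0: 2·-3 + 1·4 + 1·0 + 1·2 = 0
  col T1: 2·1 + 1·-2 + 1·0 + 1·0 = 0
  col T2: 2·1 + 1·0 + 1·2 + 1·-4 = 0
  col T3: 2·0 + 1·-1 + 1·2 + 1·-1 = 0
  col T4: 2·0 + 1·1 + 1·0 + 1·-1 = 0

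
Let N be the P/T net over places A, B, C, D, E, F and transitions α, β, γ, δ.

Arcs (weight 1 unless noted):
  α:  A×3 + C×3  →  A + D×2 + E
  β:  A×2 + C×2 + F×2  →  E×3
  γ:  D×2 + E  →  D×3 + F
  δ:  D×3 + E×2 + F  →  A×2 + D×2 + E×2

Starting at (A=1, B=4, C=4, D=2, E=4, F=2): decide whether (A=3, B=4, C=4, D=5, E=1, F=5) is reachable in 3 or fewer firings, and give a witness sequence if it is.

depth 0: 1 marking
depth 1: 2 markings reached so far
depth 2: 4 markings reached so far
depth 3: 8 markings reached so far
target is not among the 8 markings reachable within 3 steps

NO — not reachable within 3 firings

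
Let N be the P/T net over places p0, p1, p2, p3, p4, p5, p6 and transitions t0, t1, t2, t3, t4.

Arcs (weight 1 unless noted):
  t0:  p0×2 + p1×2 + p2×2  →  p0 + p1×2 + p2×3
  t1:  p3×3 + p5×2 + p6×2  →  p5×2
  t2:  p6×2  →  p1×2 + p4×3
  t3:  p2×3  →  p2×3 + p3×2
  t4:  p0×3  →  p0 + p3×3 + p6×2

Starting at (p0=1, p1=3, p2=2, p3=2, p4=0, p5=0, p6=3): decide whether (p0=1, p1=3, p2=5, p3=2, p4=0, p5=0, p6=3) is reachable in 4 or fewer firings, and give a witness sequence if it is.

NO — not reachable within 4 firings

depth 0: 1 marking
depth 1: 2 markings reached so far
depth 2: 2 markings reached so far
(frontier empty at depth 2; search complete)
target is not among the 2 markings reachable within 4 steps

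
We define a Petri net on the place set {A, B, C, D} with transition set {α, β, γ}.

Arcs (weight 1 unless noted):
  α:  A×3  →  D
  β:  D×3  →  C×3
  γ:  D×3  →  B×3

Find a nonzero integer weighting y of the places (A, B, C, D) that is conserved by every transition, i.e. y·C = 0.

Incidence matrix C (rows=places, cols=transitions):
        α    β    γ
    A  -3    0    0
    B   0    0    3
    C   0    3    0
    D   1   -3   -3

Candidate y = [1, 3, 3, 3]; check y·C column-wise:
  col α: 1·-3 + 3·0 + 3·0 + 3·1 = 0
  col β: 1·0 + 3·0 + 3·3 + 3·-3 = 0
  col γ: 1·0 + 3·3 + 3·0 + 3·-3 = 0

y = (A:1, B:3, C:3, D:3)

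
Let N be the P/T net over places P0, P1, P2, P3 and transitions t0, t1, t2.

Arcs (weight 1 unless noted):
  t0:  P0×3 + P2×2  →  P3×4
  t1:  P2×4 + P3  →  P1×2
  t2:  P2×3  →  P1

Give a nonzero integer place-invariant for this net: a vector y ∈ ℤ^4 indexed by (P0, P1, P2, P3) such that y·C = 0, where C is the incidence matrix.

Incidence matrix C (rows=places, cols=transitions):
       t0   t1   t2
   P0  -3    0    0
   P1   0    2    1
   P2  -2   -4   -3
   P3   4   -1    0

Candidate y = [2, 3, 1, 2]; check y·C column-wise:
  col t0: 2·-3 + 3·0 + 1·-2 + 2·4 = 0
  col t1: 2·0 + 3·2 + 1·-4 + 2·-1 = 0
  col t2: 2·0 + 3·1 + 1·-3 + 2·0 = 0

y = (P0:2, P1:3, P2:1, P3:2)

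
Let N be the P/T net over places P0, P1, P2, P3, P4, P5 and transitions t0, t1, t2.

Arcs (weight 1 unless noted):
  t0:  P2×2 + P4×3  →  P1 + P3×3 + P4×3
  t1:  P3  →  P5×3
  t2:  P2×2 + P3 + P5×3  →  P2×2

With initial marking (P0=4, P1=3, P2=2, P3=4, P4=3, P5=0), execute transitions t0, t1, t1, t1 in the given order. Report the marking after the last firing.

(P0=4, P1=4, P2=0, P3=4, P4=3, P5=9)

step 1: fire t0:  (P0=4, P1=3, P2=2, P3=4, P4=3, P5=0) → (P0=4, P1=4, P2=0, P3=7, P4=3, P5=0)
step 2: fire t1:  (P0=4, P1=4, P2=0, P3=7, P4=3, P5=0) → (P0=4, P1=4, P2=0, P3=6, P4=3, P5=3)
step 3: fire t1:  (P0=4, P1=4, P2=0, P3=6, P4=3, P5=3) → (P0=4, P1=4, P2=0, P3=5, P4=3, P5=6)
step 4: fire t1:  (P0=4, P1=4, P2=0, P3=5, P4=3, P5=6) → (P0=4, P1=4, P2=0, P3=4, P4=3, P5=9)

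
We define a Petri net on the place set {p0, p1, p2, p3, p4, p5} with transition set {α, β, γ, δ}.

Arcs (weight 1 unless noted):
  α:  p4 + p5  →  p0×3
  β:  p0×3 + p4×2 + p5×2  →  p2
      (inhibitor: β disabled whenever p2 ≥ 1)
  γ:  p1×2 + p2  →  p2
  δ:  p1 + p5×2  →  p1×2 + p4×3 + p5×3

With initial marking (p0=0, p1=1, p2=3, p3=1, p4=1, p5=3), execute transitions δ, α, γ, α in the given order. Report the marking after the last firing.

(p0=6, p1=0, p2=3, p3=1, p4=2, p5=2)

step 1: fire δ:  (p0=0, p1=1, p2=3, p3=1, p4=1, p5=3) → (p0=0, p1=2, p2=3, p3=1, p4=4, p5=4)
step 2: fire α:  (p0=0, p1=2, p2=3, p3=1, p4=4, p5=4) → (p0=3, p1=2, p2=3, p3=1, p4=3, p5=3)
step 3: fire γ:  (p0=3, p1=2, p2=3, p3=1, p4=3, p5=3) → (p0=3, p1=0, p2=3, p3=1, p4=3, p5=3)
step 4: fire α:  (p0=3, p1=0, p2=3, p3=1, p4=3, p5=3) → (p0=6, p1=0, p2=3, p3=1, p4=2, p5=2)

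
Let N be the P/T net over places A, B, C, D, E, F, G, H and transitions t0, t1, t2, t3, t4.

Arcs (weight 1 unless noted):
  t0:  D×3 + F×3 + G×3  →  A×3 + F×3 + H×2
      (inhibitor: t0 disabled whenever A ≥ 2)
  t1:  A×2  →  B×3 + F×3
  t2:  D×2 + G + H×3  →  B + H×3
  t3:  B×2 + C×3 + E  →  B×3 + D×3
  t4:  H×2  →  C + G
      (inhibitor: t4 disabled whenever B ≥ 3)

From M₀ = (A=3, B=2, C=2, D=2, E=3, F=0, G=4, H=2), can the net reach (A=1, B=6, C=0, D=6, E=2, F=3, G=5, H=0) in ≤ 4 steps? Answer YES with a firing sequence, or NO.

depth 0: 1 marking
depth 1: 3 markings reached so far
depth 2: 5 markings reached so far
depth 3: 6 markings reached so far
depth 4: 7 markings reached so far
target is not among the 7 markings reachable within 4 steps

NO — not reachable within 4 firings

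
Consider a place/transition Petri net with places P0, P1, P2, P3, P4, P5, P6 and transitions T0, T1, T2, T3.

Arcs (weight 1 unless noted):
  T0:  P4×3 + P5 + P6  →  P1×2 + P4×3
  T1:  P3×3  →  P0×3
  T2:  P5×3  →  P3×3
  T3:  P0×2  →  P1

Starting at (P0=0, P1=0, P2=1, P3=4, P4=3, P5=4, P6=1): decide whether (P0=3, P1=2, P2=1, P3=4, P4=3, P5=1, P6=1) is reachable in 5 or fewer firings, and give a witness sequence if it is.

NO — not reachable within 5 firings

depth 0: 1 marking
depth 1: 4 markings reached so far
depth 2: 8 markings reached so far
depth 3: 12 markings reached so far
depth 4: 15 markings reached so far
depth 5: 17 markings reached so far
target is not among the 17 markings reachable within 5 steps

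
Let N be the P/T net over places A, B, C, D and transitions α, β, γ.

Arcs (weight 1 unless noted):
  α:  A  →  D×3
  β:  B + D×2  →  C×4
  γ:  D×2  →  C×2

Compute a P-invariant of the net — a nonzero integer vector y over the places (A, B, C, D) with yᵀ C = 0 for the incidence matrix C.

y = (A:3, B:2, C:1, D:1)

Incidence matrix C (rows=places, cols=transitions):
        α    β    γ
    A  -1    0    0
    B   0   -1    0
    C   0    4    2
    D   3   -2   -2

Candidate y = [3, 2, 1, 1]; check y·C column-wise:
  col α: 3·-1 + 2·0 + 1·0 + 1·3 = 0
  col β: 3·0 + 2·-1 + 1·4 + 1·-2 = 0
  col γ: 3·0 + 2·0 + 1·2 + 1·-2 = 0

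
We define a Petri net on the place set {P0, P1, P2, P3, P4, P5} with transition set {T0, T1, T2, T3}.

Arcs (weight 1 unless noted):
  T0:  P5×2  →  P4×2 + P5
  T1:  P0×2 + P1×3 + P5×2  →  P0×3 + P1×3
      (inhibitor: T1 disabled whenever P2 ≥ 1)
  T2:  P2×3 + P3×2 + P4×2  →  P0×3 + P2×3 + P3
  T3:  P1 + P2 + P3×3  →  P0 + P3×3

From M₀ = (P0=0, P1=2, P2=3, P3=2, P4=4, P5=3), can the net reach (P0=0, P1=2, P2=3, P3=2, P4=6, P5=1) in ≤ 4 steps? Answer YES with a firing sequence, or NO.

NO — not reachable within 4 firings

depth 0: 1 marking
depth 1: 3 markings reached so far
depth 2: 5 markings reached so far
depth 3: 6 markings reached so far
depth 4: 6 markings reached so far
(frontier empty at depth 4; search complete)
target is not among the 6 markings reachable within 4 steps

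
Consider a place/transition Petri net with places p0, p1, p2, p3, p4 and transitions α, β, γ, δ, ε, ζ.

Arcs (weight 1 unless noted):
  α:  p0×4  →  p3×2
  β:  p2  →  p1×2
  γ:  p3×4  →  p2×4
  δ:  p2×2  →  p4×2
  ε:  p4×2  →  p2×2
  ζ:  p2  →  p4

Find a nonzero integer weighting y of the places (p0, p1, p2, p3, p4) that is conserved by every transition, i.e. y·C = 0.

y = (p0:1, p1:1, p2:2, p3:2, p4:2)

Incidence matrix C (rows=places, cols=transitions):
        α    β    γ    δ    ε    ζ
   p0  -4    0    0    0    0    0
   p1   0    2    0    0    0    0
   p2   0   -1    4   -2    2   -1
   p3   2    0   -4    0    0    0
   p4   0    0    0    2   -2    1

Candidate y = [1, 1, 2, 2, 2]; check y·C column-wise:
  col α: 1·-4 + 1·0 + 2·0 + 2·2 + 2·0 = 0
  col β: 1·0 + 1·2 + 2·-1 + 2·0 + 2·0 = 0
  col γ: 1·0 + 1·0 + 2·4 + 2·-4 + 2·0 = 0
  col δ: 1·0 + 1·0 + 2·-2 + 2·0 + 2·2 = 0
  col ε: 1·0 + 1·0 + 2·2 + 2·0 + 2·-2 = 0
  col ζ: 1·0 + 1·0 + 2·-1 + 2·0 + 2·1 = 0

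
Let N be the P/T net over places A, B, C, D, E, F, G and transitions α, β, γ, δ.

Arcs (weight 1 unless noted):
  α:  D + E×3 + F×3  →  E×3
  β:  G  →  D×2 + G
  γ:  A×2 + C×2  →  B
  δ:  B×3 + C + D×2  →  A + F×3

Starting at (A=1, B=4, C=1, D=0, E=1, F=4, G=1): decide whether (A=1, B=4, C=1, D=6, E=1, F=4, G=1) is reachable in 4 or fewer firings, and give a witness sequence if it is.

YES — reachable via ⟨β, β, β⟩ (3 firings)

step 1: fire β:  (A=1, B=4, C=1, D=0, E=1, F=4, G=1) → (A=1, B=4, C=1, D=2, E=1, F=4, G=1)
step 2: fire β:  (A=1, B=4, C=1, D=2, E=1, F=4, G=1) → (A=1, B=4, C=1, D=4, E=1, F=4, G=1)
step 3: fire β:  (A=1, B=4, C=1, D=4, E=1, F=4, G=1) → (A=1, B=4, C=1, D=6, E=1, F=4, G=1)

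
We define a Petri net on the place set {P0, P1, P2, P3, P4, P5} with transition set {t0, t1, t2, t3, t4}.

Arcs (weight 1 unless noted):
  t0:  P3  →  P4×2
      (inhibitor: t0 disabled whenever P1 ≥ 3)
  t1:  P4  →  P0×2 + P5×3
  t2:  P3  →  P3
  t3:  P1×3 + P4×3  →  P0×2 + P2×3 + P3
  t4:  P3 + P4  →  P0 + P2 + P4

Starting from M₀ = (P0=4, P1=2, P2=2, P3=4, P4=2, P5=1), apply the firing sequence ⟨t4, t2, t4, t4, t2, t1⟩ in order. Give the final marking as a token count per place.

step 1: fire t4:  (P0=4, P1=2, P2=2, P3=4, P4=2, P5=1) → (P0=5, P1=2, P2=3, P3=3, P4=2, P5=1)
step 2: fire t2:  (P0=5, P1=2, P2=3, P3=3, P4=2, P5=1) → (P0=5, P1=2, P2=3, P3=3, P4=2, P5=1)
step 3: fire t4:  (P0=5, P1=2, P2=3, P3=3, P4=2, P5=1) → (P0=6, P1=2, P2=4, P3=2, P4=2, P5=1)
step 4: fire t4:  (P0=6, P1=2, P2=4, P3=2, P4=2, P5=1) → (P0=7, P1=2, P2=5, P3=1, P4=2, P5=1)
step 5: fire t2:  (P0=7, P1=2, P2=5, P3=1, P4=2, P5=1) → (P0=7, P1=2, P2=5, P3=1, P4=2, P5=1)
step 6: fire t1:  (P0=7, P1=2, P2=5, P3=1, P4=2, P5=1) → (P0=9, P1=2, P2=5, P3=1, P4=1, P5=4)

(P0=9, P1=2, P2=5, P3=1, P4=1, P5=4)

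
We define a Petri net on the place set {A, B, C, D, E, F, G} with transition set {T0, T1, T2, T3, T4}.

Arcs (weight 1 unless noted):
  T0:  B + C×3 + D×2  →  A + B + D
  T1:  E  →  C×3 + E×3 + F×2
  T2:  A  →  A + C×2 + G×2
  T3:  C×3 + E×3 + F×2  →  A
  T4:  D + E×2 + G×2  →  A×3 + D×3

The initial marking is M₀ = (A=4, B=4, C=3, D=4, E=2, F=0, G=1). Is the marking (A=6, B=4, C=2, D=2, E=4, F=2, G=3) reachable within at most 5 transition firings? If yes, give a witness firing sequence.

YES — reachable via ⟨T0, T1, T0, T2⟩ (4 firings)

step 1: fire T0:  (A=4, B=4, C=3, D=4, E=2, F=0, G=1) → (A=5, B=4, C=0, D=3, E=2, F=0, G=1)
step 2: fire T1:  (A=5, B=4, C=0, D=3, E=2, F=0, G=1) → (A=5, B=4, C=3, D=3, E=4, F=2, G=1)
step 3: fire T0:  (A=5, B=4, C=3, D=3, E=4, F=2, G=1) → (A=6, B=4, C=0, D=2, E=4, F=2, G=1)
step 4: fire T2:  (A=6, B=4, C=0, D=2, E=4, F=2, G=1) → (A=6, B=4, C=2, D=2, E=4, F=2, G=3)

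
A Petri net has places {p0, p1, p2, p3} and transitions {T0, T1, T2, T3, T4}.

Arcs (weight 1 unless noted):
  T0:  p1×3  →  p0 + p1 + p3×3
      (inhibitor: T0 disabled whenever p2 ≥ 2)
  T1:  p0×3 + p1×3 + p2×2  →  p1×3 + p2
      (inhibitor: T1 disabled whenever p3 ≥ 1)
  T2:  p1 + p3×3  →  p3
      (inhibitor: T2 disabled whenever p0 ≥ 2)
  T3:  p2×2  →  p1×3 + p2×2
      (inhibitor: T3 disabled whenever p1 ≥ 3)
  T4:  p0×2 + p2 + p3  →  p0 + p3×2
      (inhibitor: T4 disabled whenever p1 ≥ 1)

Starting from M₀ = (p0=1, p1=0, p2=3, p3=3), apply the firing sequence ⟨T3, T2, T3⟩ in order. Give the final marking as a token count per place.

step 1: fire T3:  (p0=1, p1=0, p2=3, p3=3) → (p0=1, p1=3, p2=3, p3=3)
step 2: fire T2:  (p0=1, p1=3, p2=3, p3=3) → (p0=1, p1=2, p2=3, p3=1)
step 3: fire T3:  (p0=1, p1=2, p2=3, p3=1) → (p0=1, p1=5, p2=3, p3=1)

(p0=1, p1=5, p2=3, p3=1)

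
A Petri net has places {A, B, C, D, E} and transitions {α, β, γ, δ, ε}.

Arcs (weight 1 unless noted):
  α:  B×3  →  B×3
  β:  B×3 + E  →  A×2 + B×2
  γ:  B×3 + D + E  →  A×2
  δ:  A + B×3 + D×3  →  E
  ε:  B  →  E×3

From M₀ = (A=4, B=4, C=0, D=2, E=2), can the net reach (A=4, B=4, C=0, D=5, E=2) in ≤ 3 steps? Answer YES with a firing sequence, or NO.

NO — not reachable within 3 firings

depth 0: 1 marking
depth 1: 4 markings reached so far
depth 2: 9 markings reached so far
depth 3: 12 markings reached so far
target is not among the 12 markings reachable within 3 steps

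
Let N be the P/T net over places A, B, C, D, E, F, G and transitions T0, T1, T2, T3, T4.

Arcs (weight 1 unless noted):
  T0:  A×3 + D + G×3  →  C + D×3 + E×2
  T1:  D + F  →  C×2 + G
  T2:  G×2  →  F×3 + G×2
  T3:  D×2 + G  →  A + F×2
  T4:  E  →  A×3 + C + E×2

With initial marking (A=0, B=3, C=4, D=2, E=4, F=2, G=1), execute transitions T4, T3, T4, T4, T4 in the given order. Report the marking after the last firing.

step 1: fire T4:  (A=0, B=3, C=4, D=2, E=4, F=2, G=1) → (A=3, B=3, C=5, D=2, E=5, F=2, G=1)
step 2: fire T3:  (A=3, B=3, C=5, D=2, E=5, F=2, G=1) → (A=4, B=3, C=5, D=0, E=5, F=4, G=0)
step 3: fire T4:  (A=4, B=3, C=5, D=0, E=5, F=4, G=0) → (A=7, B=3, C=6, D=0, E=6, F=4, G=0)
step 4: fire T4:  (A=7, B=3, C=6, D=0, E=6, F=4, G=0) → (A=10, B=3, C=7, D=0, E=7, F=4, G=0)
step 5: fire T4:  (A=10, B=3, C=7, D=0, E=7, F=4, G=0) → (A=13, B=3, C=8, D=0, E=8, F=4, G=0)

(A=13, B=3, C=8, D=0, E=8, F=4, G=0)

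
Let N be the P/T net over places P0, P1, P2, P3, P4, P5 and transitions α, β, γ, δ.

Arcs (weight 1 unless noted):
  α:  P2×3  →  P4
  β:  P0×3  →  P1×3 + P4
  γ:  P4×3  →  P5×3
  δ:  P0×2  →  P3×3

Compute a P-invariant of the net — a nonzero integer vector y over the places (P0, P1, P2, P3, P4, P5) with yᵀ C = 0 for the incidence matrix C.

Incidence matrix C (rows=places, cols=transitions):
        α    β    γ    δ
   P0   0   -3    0   -2
   P1   0    3    0    0
   P2  -3    0    0    0
   P3   0    0    0    3
   P4   1    1   -3    0
   P5   0    0    3    0

Candidate y = [3, 3, 0, 2, 0, 0]; check y·C column-wise:
  col α: 3·0 + 3·0 + 0·-3 + 2·0 + 0·1 = 0
  col β: 3·-3 + 3·3 + 2·0 + 0·1 = 0
  col γ: 3·0 + 3·0 + 2·0 + 0·-3 + 0·3 = 0
  col δ: 3·-2 + 3·0 + 2·3 = 0

y = (P0:3, P1:3, P2:0, P3:2, P4:0, P5:0)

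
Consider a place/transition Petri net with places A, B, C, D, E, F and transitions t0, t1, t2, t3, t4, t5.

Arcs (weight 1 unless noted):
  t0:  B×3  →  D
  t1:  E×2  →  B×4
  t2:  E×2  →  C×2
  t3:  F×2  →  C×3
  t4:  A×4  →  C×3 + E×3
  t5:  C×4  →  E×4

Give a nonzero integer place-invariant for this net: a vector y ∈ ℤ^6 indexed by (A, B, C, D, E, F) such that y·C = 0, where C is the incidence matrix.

Incidence matrix C (rows=places, cols=transitions):
       t0   t1   t2   t3   t4   t5
    A   0    0    0    0   -4    0
    B  -3    4    0    0    0    0
    C   0    0    2    3    3   -4
    D   1    0    0    0    0    0
    E   0   -2   -2    0    3    4
    F   0    0    0   -2    0    0

Candidate y = [3, 1, 2, 3, 2, 3]; check y·C column-wise:
  col t0: 3·0 + 1·-3 + 2·0 + 3·1 + 2·0 + 3·0 = 0
  col t1: 3·0 + 1·4 + 2·0 + 3·0 + 2·-2 + 3·0 = 0
  col t2: 3·0 + 1·0 + 2·2 + 3·0 + 2·-2 + 3·0 = 0
  col t3: 3·0 + 1·0 + 2·3 + 3·0 + 2·0 + 3·-2 = 0
  col t4: 3·-4 + 1·0 + 2·3 + 3·0 + 2·3 + 3·0 = 0
  col t5: 3·0 + 1·0 + 2·-4 + 3·0 + 2·4 + 3·0 = 0

y = (A:3, B:1, C:2, D:3, E:2, F:3)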